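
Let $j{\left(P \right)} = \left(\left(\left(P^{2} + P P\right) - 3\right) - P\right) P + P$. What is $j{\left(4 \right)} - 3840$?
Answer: $-3736$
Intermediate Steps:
$j{\left(P \right)} = P + P \left(-3 - P + 2 P^{2}\right)$ ($j{\left(P \right)} = \left(\left(\left(P^{2} + P^{2}\right) - 3\right) - P\right) P + P = \left(\left(2 P^{2} - 3\right) - P\right) P + P = \left(\left(-3 + 2 P^{2}\right) - P\right) P + P = \left(-3 - P + 2 P^{2}\right) P + P = P \left(-3 - P + 2 P^{2}\right) + P = P + P \left(-3 - P + 2 P^{2}\right)$)
$j{\left(4 \right)} - 3840 = 4 \left(-2 - 4 + 2 \cdot 4^{2}\right) - 3840 = 4 \left(-2 - 4 + 2 \cdot 16\right) - 3840 = 4 \left(-2 - 4 + 32\right) - 3840 = 4 \cdot 26 - 3840 = 104 - 3840 = -3736$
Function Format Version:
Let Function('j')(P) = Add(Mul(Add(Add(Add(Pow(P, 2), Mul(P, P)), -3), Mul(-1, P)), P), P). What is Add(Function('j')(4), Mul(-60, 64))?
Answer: -3736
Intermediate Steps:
Function('j')(P) = Add(P, Mul(P, Add(-3, Mul(-1, P), Mul(2, Pow(P, 2))))) (Function('j')(P) = Add(Mul(Add(Add(Add(Pow(P, 2), Pow(P, 2)), -3), Mul(-1, P)), P), P) = Add(Mul(Add(Add(Mul(2, Pow(P, 2)), -3), Mul(-1, P)), P), P) = Add(Mul(Add(Add(-3, Mul(2, Pow(P, 2))), Mul(-1, P)), P), P) = Add(Mul(Add(-3, Mul(-1, P), Mul(2, Pow(P, 2))), P), P) = Add(Mul(P, Add(-3, Mul(-1, P), Mul(2, Pow(P, 2)))), P) = Add(P, Mul(P, Add(-3, Mul(-1, P), Mul(2, Pow(P, 2))))))
Add(Function('j')(4), Mul(-60, 64)) = Add(Mul(4, Add(-2, Mul(-1, 4), Mul(2, Pow(4, 2)))), Mul(-60, 64)) = Add(Mul(4, Add(-2, -4, Mul(2, 16))), -3840) = Add(Mul(4, Add(-2, -4, 32)), -3840) = Add(Mul(4, 26), -3840) = Add(104, -3840) = -3736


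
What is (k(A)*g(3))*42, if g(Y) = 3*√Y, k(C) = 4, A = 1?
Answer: 504*√3 ≈ 872.95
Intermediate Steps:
(k(A)*g(3))*42 = (4*(3*√3))*42 = (12*√3)*42 = 504*√3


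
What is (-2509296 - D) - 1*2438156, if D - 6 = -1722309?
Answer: -3225149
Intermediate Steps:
D = -1722303 (D = 6 - 1722309 = -1722303)
(-2509296 - D) - 1*2438156 = (-2509296 - 1*(-1722303)) - 1*2438156 = (-2509296 + 1722303) - 2438156 = -786993 - 2438156 = -3225149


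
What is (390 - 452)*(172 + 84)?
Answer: -15872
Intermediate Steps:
(390 - 452)*(172 + 84) = -62*256 = -15872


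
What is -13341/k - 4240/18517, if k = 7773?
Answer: -93330939/47977547 ≈ -1.9453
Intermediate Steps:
-13341/k - 4240/18517 = -13341/7773 - 4240/18517 = -13341*1/7773 - 4240*1/18517 = -4447/2591 - 4240/18517 = -93330939/47977547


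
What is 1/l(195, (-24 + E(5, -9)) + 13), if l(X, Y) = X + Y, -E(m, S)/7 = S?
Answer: 1/247 ≈ 0.0040486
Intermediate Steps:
E(m, S) = -7*S
1/l(195, (-24 + E(5, -9)) + 13) = 1/(195 + ((-24 - 7*(-9)) + 13)) = 1/(195 + ((-24 + 63) + 13)) = 1/(195 + (39 + 13)) = 1/(195 + 52) = 1/247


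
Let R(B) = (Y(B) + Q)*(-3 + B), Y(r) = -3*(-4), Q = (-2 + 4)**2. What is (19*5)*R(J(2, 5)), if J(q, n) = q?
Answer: -1520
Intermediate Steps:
Q = 4 (Q = 2**2 = 4)
Y(r) = 12
R(B) = -48 + 16*B (R(B) = (12 + 4)*(-3 + B) = 16*(-3 + B) = -48 + 16*B)
(19*5)*R(J(2, 5)) = (19*5)*(-48 + 16*2) = 95*(-48 + 32) = 95*(-16) = -1520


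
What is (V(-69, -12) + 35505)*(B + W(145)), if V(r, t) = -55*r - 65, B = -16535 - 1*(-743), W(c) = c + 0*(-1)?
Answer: -613910045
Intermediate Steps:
W(c) = c (W(c) = c + 0 = c)
B = -15792 (B = -16535 + 743 = -15792)
V(r, t) = -65 - 55*r
(V(-69, -12) + 35505)*(B + W(145)) = ((-65 - 55*(-69)) + 35505)*(-15792 + 145) = ((-65 + 3795) + 35505)*(-15647) = (3730 + 35505)*(-15647) = 39235*(-15647) = -613910045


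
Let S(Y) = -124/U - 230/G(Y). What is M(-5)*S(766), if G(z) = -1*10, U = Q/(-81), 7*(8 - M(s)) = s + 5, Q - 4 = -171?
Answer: -49624/167 ≈ -297.15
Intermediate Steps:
Q = -167 (Q = 4 - 171 = -167)
M(s) = 51/7 - s/7 (M(s) = 8 - (s + 5)/7 = 8 - (5 + s)/7 = 8 + (-5/7 - s/7) = 51/7 - s/7)
U = 167/81 (U = -167/(-81) = -167*(-1/81) = 167/81 ≈ 2.0617)
G(z) = -10
S(Y) = -6203/167 (S(Y) = -124/167/81 - 230/(-10) = -124*81/167 - 230*(-1/10) = -10044/167 + 23 = -6203/167)
M(-5)*S(766) = (51/7 - 1/7*(-5))*(-6203/167) = (51/7 + 5/7)*(-6203/167) = 8*(-6203/167) = -49624/167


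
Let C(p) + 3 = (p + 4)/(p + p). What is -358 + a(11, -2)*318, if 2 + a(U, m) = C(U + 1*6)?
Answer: -29777/17 ≈ -1751.6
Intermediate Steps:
C(p) = -3 + (4 + p)/(2*p) (C(p) = -3 + (p + 4)/(p + p) = -3 + (4 + p)/((2*p)) = -3 + (4 + p)*(1/(2*p)) = -3 + (4 + p)/(2*p))
a(U, m) = -9/2 + 2/(6 + U) (a(U, m) = -2 + (-5/2 + 2/(U + 1*6)) = -2 + (-5/2 + 2/(U + 6)) = -2 + (-5/2 + 2/(6 + U)) = -9/2 + 2/(6 + U))
-358 + a(11, -2)*318 = -358 + ((-50 - 9*11)/(2*(6 + 11)))*318 = -358 + ((1/2)*(-50 - 99)/17)*318 = -358 + ((1/2)*(1/17)*(-149))*318 = -358 - 149/34*318 = -358 - 23691/17 = -29777/17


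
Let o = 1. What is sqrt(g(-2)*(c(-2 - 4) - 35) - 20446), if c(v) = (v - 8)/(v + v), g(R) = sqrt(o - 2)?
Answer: sqrt(-736056 - 1218*I)/6 ≈ 0.11831 - 142.99*I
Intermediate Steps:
g(R) = I (g(R) = sqrt(1 - 2) = sqrt(-1) = I)
c(v) = (-8 + v)/(2*v) (c(v) = (-8 + v)/((2*v)) = (-8 + v)*(1/(2*v)) = (-8 + v)/(2*v))
sqrt(g(-2)*(c(-2 - 4) - 35) - 20446) = sqrt(I*((-8 + (-2 - 4))/(2*(-2 - 4)) - 35) - 20446) = sqrt(I*((1/2)*(-8 - 6)/(-6) - 35) - 20446) = sqrt(I*((1/2)*(-1/6)*(-14) - 35) - 20446) = sqrt(I*(7/6 - 35) - 20446) = sqrt(I*(-203/6) - 20446) = sqrt(-203*I/6 - 20446) = sqrt(-20446 - 203*I/6)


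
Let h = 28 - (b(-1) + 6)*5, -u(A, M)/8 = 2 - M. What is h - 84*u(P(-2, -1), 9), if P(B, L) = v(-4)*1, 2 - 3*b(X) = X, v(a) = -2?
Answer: -4711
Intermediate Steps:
b(X) = 2/3 - X/3
P(B, L) = -2 (P(B, L) = -2*1 = -2)
u(A, M) = -16 + 8*M (u(A, M) = -8*(2 - M) = -16 + 8*M)
h = -7 (h = 28 - ((2/3 - 1/3*(-1)) + 6)*5 = 28 - ((2/3 + 1/3) + 6)*5 = 28 - (1 + 6)*5 = 28 - 7*5 = 28 - 1*35 = 28 - 35 = -7)
h - 84*u(P(-2, -1), 9) = -7 - 84*(-16 + 8*9) = -7 - 84*(-16 + 72) = -7 - 84*56 = -7 - 4704 = -4711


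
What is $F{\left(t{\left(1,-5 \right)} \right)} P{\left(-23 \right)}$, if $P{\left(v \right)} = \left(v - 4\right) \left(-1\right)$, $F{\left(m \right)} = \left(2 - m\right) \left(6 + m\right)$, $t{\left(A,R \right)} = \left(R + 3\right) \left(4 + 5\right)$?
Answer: $-6480$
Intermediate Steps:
$t{\left(A,R \right)} = 27 + 9 R$ ($t{\left(A,R \right)} = \left(3 + R\right) 9 = 27 + 9 R$)
$P{\left(v \right)} = 4 - v$ ($P{\left(v \right)} = \left(-4 + v\right) \left(-1\right) = 4 - v$)
$F{\left(t{\left(1,-5 \right)} \right)} P{\left(-23 \right)} = \left(12 - \left(27 + 9 \left(-5\right)\right)^{2} - 4 \left(27 + 9 \left(-5\right)\right)\right) \left(4 - -23\right) = \left(12 - \left(27 - 45\right)^{2} - 4 \left(27 - 45\right)\right) \left(4 + 23\right) = \left(12 - \left(-18\right)^{2} - -72\right) 27 = \left(12 - 324 + 72\right) 27 = \left(-240\right) 27 = -6480$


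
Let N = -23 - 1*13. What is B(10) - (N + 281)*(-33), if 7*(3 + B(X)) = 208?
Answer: 56782/7 ≈ 8111.7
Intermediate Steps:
B(X) = 187/7 (B(X) = -3 + (⅐)*208 = -3 + 208/7 = 187/7)
N = -36 (N = -23 - 13 = -36)
B(10) - (N + 281)*(-33) = 187/7 - (-36 + 281)*(-33) = 187/7 - 245*(-33) = 187/7 - 1*(-8085) = 187/7 + 8085 = 56782/7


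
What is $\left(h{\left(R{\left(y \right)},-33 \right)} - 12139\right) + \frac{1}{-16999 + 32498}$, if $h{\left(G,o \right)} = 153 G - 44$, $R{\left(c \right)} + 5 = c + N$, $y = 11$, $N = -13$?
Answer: $- \frac{205423745}{15499} \approx -13254.0$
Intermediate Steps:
$R{\left(c \right)} = -18 + c$ ($R{\left(c \right)} = -5 + \left(c - 13\right) = -5 + \left(-13 + c\right) = -18 + c$)
$h{\left(G,o \right)} = -44 + 153 G$
$\left(h{\left(R{\left(y \right)},-33 \right)} - 12139\right) + \frac{1}{-16999 + 32498} = \left(\left(-44 + 153 \left(-18 + 11\right)\right) - 12139\right) + \frac{1}{-16999 + 32498} = \left(\left(-44 + 153 \left(-7\right)\right) - 12139\right) + \frac{1}{15499} = \left(\left(-44 - 1071\right) - 12139\right) + \frac{1}{15499} = \left(-1115 - 12139\right) + \frac{1}{15499} = -13254 + \frac{1}{15499} = - \frac{205423745}{15499}$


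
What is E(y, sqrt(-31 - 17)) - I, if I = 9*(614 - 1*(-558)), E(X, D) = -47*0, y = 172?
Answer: -10548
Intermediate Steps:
E(X, D) = 0
I = 10548 (I = 9*(614 + 558) = 9*1172 = 10548)
E(y, sqrt(-31 - 17)) - I = 0 - 1*10548 = 0 - 10548 = -10548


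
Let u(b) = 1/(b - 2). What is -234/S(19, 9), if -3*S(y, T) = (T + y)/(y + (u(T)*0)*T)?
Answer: 6669/14 ≈ 476.36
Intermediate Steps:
u(b) = 1/(-2 + b)
S(y, T) = -(T + y)/(3*y) (S(y, T) = -(T + y)/(3*(y + (0/(-2 + T))*T)) = -(T + y)/(3*(y + 0*T)) = -(T + y)/(3*(y + 0)) = -(T + y)/(3*y))
-234/S(19, 9) = -234*57/(-1*9 - 1*19) = -234*57/(-9 - 19) = -234/((1/3)*(1/19)*(-28)) = -234/(-28/57) = -234*(-57/28) = 6669/14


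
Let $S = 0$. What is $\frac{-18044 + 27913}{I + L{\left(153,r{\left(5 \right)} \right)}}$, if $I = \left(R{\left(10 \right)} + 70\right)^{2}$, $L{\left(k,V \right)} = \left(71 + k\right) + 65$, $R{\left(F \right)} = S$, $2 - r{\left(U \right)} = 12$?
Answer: $\frac{9869}{5189} \approx 1.9019$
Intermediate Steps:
$r{\left(U \right)} = -10$ ($r{\left(U \right)} = 2 - 12 = -10$)
$R{\left(F \right)} = 0$
$L{\left(k,V \right)} = 136 + k$
$I = 4900$ ($I = \left(0 + 70\right)^{2} = 70^{2} = 4900$)
$\frac{-18044 + 27913}{I + L{\left(153,r{\left(5 \right)} \right)}} = \frac{-18044 + 27913}{4900 + \left(136 + 153\right)} = \frac{9869}{4900 + 289} = \frac{9869}{5189}$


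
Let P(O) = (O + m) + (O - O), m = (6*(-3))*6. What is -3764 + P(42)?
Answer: -3830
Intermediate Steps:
m = -108 (m = -18*6 = -108)
P(O) = -108 + O (P(O) = (O - 108) + (O - O) = (-108 + O) + 0 = -108 + O)
-3764 + P(42) = -3764 + (-108 + 42) = -3764 - 66 = -3830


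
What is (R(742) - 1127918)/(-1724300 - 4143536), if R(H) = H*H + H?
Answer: 144153/1466959 ≈ 0.098267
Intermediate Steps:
R(H) = H + H² (R(H) = H² + H = H + H²)
(R(742) - 1127918)/(-1724300 - 4143536) = (742*(1 + 742) - 1127918)/(-1724300 - 4143536) = (742*743 - 1127918)/(-5867836) = (551306 - 1127918)*(-1/5867836) = -576612*(-1/5867836) = 144153/1466959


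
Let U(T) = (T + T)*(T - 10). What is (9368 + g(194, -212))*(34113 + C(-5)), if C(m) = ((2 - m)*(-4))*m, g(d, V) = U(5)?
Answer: 319169454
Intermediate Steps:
U(T) = 2*T*(-10 + T) (U(T) = (2*T)*(-10 + T) = 2*T*(-10 + T))
g(d, V) = -50 (g(d, V) = 2*5*(-10 + 5) = 2*5*(-5) = -50)
C(m) = m*(-8 + 4*m) (C(m) = (-8 + 4*m)*m = m*(-8 + 4*m))
(9368 + g(194, -212))*(34113 + C(-5)) = (9368 - 50)*(34113 + 4*(-5)*(-2 - 5)) = 9318*(34113 + 4*(-5)*(-7)) = 9318*(34113 + 140) = 9318*34253 = 319169454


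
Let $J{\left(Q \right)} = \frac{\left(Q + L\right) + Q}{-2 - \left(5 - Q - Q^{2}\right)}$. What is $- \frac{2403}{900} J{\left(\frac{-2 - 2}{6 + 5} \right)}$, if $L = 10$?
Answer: $\frac{149787}{43750} \approx 3.4237$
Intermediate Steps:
$J{\left(Q \right)} = \frac{10 + 2 Q}{-7 + Q + Q^{2}}$ ($J{\left(Q \right)} = \frac{\left(Q + 10\right) + Q}{-2 - \left(5 - Q - Q^{2}\right)} = \frac{\left(10 + Q\right) + Q}{-2 - \left(5 - Q - Q^{2}\right)} = \frac{10 + 2 Q}{-2 - \left(5 - Q - Q^{2}\right)} = \frac{10 + 2 Q}{-2 + \left(-5 + Q + Q^{2}\right)} = \frac{10 + 2 Q}{-7 + Q + Q^{2}}$)
$- \frac{2403}{900} J{\left(\frac{-2 - 2}{6 + 5} \right)} = - \frac{2403}{900} \frac{2 \left(5 + \frac{-2 - 2}{6 + 5}\right)}{-7 + \frac{-2 - 2}{6 + 5} + \left(\frac{-2 - 2}{6 + 5}\right)^{2}} = \left(-2403\right) \frac{1}{900} \frac{2 \left(5 - \frac{4}{11}\right)}{-7 - \frac{4}{11} + \left(- \frac{4}{11}\right)^{2}} = - \frac{267 \frac{2 \left(5 - \frac{4}{11}\right)}{-7 - \frac{4}{11} + \left(\left(-4\right) \frac{1}{11}\right)^{2}}}{100} = - \frac{267 \frac{2 \left(5 - \frac{4}{11}\right)}{-7 - \frac{4}{11} + \left(- \frac{4}{11}\right)^{2}}}{100} = - \frac{267 \cdot 2 \frac{1}{-7 - \frac{4}{11} + \frac{16}{121}} \cdot \frac{51}{11}}{100} = - \frac{267 \cdot 2 \frac{1}{- \frac{875}{121}} \cdot \frac{51}{11}}{100} = - \frac{267 \cdot 2 \left(- \frac{121}{875}\right) \frac{51}{11}}{100} = \left(- \frac{267}{100}\right) \left(- \frac{1122}{875}\right) = \frac{149787}{43750}$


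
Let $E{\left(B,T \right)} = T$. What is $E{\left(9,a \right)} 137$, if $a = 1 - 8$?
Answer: $-959$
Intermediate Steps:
$a = -7$ ($a = 1 - 8 = -7$)
$E{\left(9,a \right)} 137 = \left(-7\right) 137 = -959$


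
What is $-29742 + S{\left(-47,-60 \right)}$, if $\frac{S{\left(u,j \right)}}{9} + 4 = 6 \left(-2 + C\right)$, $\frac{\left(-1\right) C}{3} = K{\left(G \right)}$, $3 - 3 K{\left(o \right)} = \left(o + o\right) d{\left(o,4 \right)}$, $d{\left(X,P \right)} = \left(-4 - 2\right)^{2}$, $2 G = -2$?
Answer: $-33936$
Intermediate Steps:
$G = -1$ ($G = \frac{1}{2} \left(-2\right) = -1$)
$d{\left(X,P \right)} = 36$ ($d{\left(X,P \right)} = \left(-6\right)^{2} = 36$)
$K{\left(o \right)} = 1 - 24 o$ ($K{\left(o \right)} = 1 - \frac{\left(o + o\right) 36}{3} = 1 - \frac{2 o 36}{3} = 1 - \frac{72 o}{3} = 1 - 24 o$)
$C = -75$ ($C = - 3 \left(1 - -24\right) = - 3 \left(1 + 24\right) = \left(-3\right) 25 = -75$)
$S{\left(u,j \right)} = -4194$ ($S{\left(u,j \right)} = -36 + 9 \cdot 6 \left(-2 - 75\right) = -36 + 9 \cdot 6 \left(-77\right) = -36 + 9 \left(-462\right) = -36 - 4158 = -4194$)
$-29742 + S{\left(-47,-60 \right)} = -29742 - 4194 = -33936$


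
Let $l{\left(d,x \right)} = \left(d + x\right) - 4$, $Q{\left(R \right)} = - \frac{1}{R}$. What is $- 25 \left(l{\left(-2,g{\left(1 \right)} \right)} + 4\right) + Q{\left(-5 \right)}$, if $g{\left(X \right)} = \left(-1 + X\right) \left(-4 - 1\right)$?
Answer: $\frac{251}{5} \approx 50.2$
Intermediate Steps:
$g{\left(X \right)} = 5 - 5 X$ ($g{\left(X \right)} = \left(-1 + X\right) \left(-5\right) = 5 - 5 X$)
$l{\left(d,x \right)} = -4 + d + x$
$- 25 \left(l{\left(-2,g{\left(1 \right)} \right)} + 4\right) + Q{\left(-5 \right)} = - 25 \left(\left(-4 - 2 + \left(5 - 5\right)\right) + 4\right) - \frac{1}{-5} = - 25 \left(\left(-4 - 2 + \left(5 - 5\right)\right) + 4\right) - - \frac{1}{5} = - 25 \left(\left(-4 - 2 + 0\right) + 4\right) + \frac{1}{5} = - 25 \left(-6 + 4\right) + \frac{1}{5} = \left(-25\right) \left(-2\right) + \frac{1}{5} = 50 + \frac{1}{5} = \frac{251}{5}$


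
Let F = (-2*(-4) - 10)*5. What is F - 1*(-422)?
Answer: 412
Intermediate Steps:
F = -10 (F = (8 - 10)*5 = -2*5 = -10)
F - 1*(-422) = -10 - 1*(-422) = -10 + 422 = 412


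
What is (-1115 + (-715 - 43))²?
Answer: 3508129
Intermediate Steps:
(-1115 + (-715 - 43))² = (-1115 - 758)² = (-1873)² = 3508129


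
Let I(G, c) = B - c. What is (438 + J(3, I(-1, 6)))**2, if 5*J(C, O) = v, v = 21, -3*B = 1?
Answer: 4888521/25 ≈ 1.9554e+5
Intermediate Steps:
B = -1/3 (B = -1/3*1 = -1/3 ≈ -0.33333)
I(G, c) = -1/3 - c
J(C, O) = 21/5 (J(C, O) = (1/5)*21 = 21/5)
(438 + J(3, I(-1, 6)))**2 = (438 + 21/5)**2 = (2211/5)**2 = 4888521/25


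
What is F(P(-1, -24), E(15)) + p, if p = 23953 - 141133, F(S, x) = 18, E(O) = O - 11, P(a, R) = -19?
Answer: -117162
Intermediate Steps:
E(O) = -11 + O
p = -117180
F(P(-1, -24), E(15)) + p = 18 - 117180 = -117162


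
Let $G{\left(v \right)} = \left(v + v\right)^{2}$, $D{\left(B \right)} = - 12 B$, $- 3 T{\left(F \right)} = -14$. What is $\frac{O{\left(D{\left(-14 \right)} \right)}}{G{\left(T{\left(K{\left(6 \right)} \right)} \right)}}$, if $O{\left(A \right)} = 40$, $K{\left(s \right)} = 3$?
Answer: $\frac{45}{98} \approx 0.45918$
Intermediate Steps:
$T{\left(F \right)} = \frac{14}{3}$ ($T{\left(F \right)} = \left(- \frac{1}{3}\right) \left(-14\right) = \frac{14}{3}$)
$G{\left(v \right)} = 4 v^{2}$ ($G{\left(v \right)} = \left(2 v\right)^{2} = 4 v^{2}$)
$\frac{O{\left(D{\left(-14 \right)} \right)}}{G{\left(T{\left(K{\left(6 \right)} \right)} \right)}} = \frac{40}{4 \left(\frac{14}{3}\right)^{2}} = \frac{40}{4 \cdot \frac{196}{9}} = \frac{40}{\frac{784}{9}} = 40 \cdot \frac{9}{784} = \frac{45}{98}$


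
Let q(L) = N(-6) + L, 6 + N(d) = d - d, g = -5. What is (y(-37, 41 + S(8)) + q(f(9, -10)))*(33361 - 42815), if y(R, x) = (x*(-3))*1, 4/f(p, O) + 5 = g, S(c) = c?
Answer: 7251218/5 ≈ 1.4502e+6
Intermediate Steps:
N(d) = -6 (N(d) = -6 + (d - d) = -6 + 0 = -6)
f(p, O) = -⅖ (f(p, O) = 4/(-5 - 5) = 4/(-10) = 4*(-⅒) = -⅖)
q(L) = -6 + L
y(R, x) = -3*x (y(R, x) = -3*x*1 = -3*x)
(y(-37, 41 + S(8)) + q(f(9, -10)))*(33361 - 42815) = (-3*(41 + 8) + (-6 - ⅖))*(33361 - 42815) = (-3*49 - 32/5)*(-9454) = (-147 - 32/5)*(-9454) = -767/5*(-9454) = 7251218/5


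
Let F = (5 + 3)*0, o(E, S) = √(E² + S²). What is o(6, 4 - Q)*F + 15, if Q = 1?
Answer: 15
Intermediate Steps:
F = 0 (F = 8*0 = 0)
o(6, 4 - Q)*F + 15 = √(6² + (4 - 1*1)²)*0 + 15 = √(36 + (4 - 1)²)*0 + 15 = √(36 + 3²)*0 + 15 = √(36 + 9)*0 + 15 = √45*0 + 15 = (3*√5)*0 + 15 = 0 + 15 = 15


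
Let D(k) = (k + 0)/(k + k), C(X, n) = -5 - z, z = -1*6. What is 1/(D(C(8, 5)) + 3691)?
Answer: 2/7383 ≈ 0.00027089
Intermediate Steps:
z = -6
C(X, n) = 1 (C(X, n) = -5 - 1*(-6) = -5 + 6 = 1)
D(k) = 1/2 (D(k) = k/((2*k)) = k*(1/(2*k)) = 1/2)
1/(D(C(8, 5)) + 3691) = 1/(1/2 + 3691) = 1/(7383/2) = 2/7383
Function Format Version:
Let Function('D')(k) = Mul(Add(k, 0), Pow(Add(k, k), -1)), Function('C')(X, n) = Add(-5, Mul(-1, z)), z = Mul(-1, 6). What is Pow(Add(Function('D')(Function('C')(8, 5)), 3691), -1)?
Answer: Rational(2, 7383) ≈ 0.00027089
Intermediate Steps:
z = -6
Function('C')(X, n) = 1 (Function('C')(X, n) = Add(-5, Mul(-1, -6)) = Add(-5, 6) = 1)
Function('D')(k) = Rational(1, 2) (Function('D')(k) = Mul(k, Pow(Mul(2, k), -1)) = Mul(k, Mul(Rational(1, 2), Pow(k, -1))) = Rational(1, 2))
Pow(Add(Function('D')(Function('C')(8, 5)), 3691), -1) = Pow(Add(Rational(1, 2), 3691), -1) = Pow(Rational(7383, 2), -1) = Rational(2, 7383)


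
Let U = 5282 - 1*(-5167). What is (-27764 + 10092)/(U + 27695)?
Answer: -2209/4768 ≈ -0.46330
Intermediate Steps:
U = 10449 (U = 5282 + 5167 = 10449)
(-27764 + 10092)/(U + 27695) = (-27764 + 10092)/(10449 + 27695) = -17672/38144 = -17672*1/38144 = -2209/4768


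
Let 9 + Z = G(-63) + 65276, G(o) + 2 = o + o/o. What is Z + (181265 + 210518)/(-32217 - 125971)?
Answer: 10313940381/158188 ≈ 65201.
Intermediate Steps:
G(o) = -1 + o (G(o) = -2 + (o + o/o) = -2 + (o + 1) = -2 + (1 + o) = -1 + o)
Z = 65203 (Z = -9 + ((-1 - 63) + 65276) = -9 + (-64 + 65276) = -9 + 65212 = 65203)
Z + (181265 + 210518)/(-32217 - 125971) = 65203 + (181265 + 210518)/(-32217 - 125971) = 65203 + 391783/(-158188) = 65203 + 391783*(-1/158188) = 65203 - 391783/158188 = 10313940381/158188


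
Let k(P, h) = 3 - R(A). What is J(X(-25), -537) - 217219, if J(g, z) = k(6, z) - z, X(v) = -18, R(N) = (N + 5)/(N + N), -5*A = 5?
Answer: -216677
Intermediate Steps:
A = -1 (A = -⅕*5 = -1)
R(N) = (5 + N)/(2*N) (R(N) = (5 + N)/((2*N)) = (5 + N)*(1/(2*N)) = (5 + N)/(2*N))
k(P, h) = 5 (k(P, h) = 3 - (5 - 1)/(2*(-1)) = 3 - (-1)*4/2 = 3 - 1*(-2) = 3 + 2 = 5)
J(g, z) = 5 - z
J(X(-25), -537) - 217219 = (5 - 1*(-537)) - 217219 = (5 + 537) - 217219 = 542 - 217219 = -216677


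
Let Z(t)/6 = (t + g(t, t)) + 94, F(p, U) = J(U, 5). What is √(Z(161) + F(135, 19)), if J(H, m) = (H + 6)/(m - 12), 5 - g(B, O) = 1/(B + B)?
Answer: √40343702/161 ≈ 39.451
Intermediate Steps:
g(B, O) = 5 - 1/(2*B) (g(B, O) = 5 - 1/(B + B) = 5 - 1/(2*B))
J(H, m) = (6 + H)/(-12 + m)
F(p, U) = -6/7 - U/7 (F(p, U) = (6 + U)/(-12 + 5) = (6 + U)/(-7) = -(6 + U)/7 = -6/7 - U/7)
Z(t) = 594 - 3/t + 6*t (Z(t) = 6*((t + (5 - 1/(2*t))) + 94) = 6*((5 + t - 1/(2*t)) + 94) = 6*(99 + t - 1/(2*t)) = 594 - 3/t + 6*t)
√(Z(161) + F(135, 19)) = √((594 - 3/161 + 6*161) + (-6/7 - ⅐*19)) = √((594 - 3*1/161 + 966) + (-6/7 - 19/7)) = √((594 - 3/161 + 966) - 25/7) = √(251157/161 - 25/7) = √(250582/161) = √40343702/161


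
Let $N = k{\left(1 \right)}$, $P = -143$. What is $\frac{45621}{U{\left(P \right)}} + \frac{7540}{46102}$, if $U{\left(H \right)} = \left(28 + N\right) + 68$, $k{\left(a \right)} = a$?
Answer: $\frac{1051975361}{2235947} \approx 470.48$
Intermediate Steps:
$N = 1$
$U{\left(H \right)} = 97$ ($U{\left(H \right)} = \left(28 + 1\right) + 68 = 29 + 68 = 97$)
$\frac{45621}{U{\left(P \right)}} + \frac{7540}{46102} = \frac{45621}{97} + \frac{7540}{46102} = 45621 \cdot \frac{1}{97} + 7540 \cdot \frac{1}{46102} = \frac{45621}{97} + \frac{3770}{23051} = \frac{1051975361}{2235947}$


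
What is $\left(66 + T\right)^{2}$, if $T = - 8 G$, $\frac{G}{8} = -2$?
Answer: $37636$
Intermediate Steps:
$G = -16$ ($G = 8 \left(-2\right) = -16$)
$T = 128$ ($T = \left(-8\right) \left(-16\right) = 128$)
$\left(66 + T\right)^{2} = \left(66 + 128\right)^{2} = 194^{2} = 37636$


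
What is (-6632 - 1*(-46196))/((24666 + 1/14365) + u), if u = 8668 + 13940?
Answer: 568336860/679091011 ≈ 0.83691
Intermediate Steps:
u = 22608
(-6632 - 1*(-46196))/((24666 + 1/14365) + u) = (-6632 - 1*(-46196))/((24666 + 1/14365) + 22608) = (-6632 + 46196)/((24666 + 1/14365) + 22608) = 39564/(354327091/14365 + 22608) = 39564/(679091011/14365) = 39564*(14365/679091011) = 568336860/679091011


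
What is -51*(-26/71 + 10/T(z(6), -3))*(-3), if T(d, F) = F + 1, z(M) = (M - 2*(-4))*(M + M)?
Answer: -58293/71 ≈ -821.03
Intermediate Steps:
z(M) = 2*M*(8 + M) (z(M) = (M + 8)*(2*M) = (8 + M)*(2*M) = 2*M*(8 + M))
T(d, F) = 1 + F
-51*(-26/71 + 10/T(z(6), -3))*(-3) = -51*(-26/71 + 10/(1 - 3))*(-3) = -51*(-26*1/71 + 10/(-2))*(-3) = -51*(-26/71 + 10*(-½))*(-3) = -51*(-26/71 - 5)*(-3) = -51*(-381/71)*(-3) = (19431/71)*(-3) = -58293/71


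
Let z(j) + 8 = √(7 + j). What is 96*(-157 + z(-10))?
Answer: -15840 + 96*I*√3 ≈ -15840.0 + 166.28*I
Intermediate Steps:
z(j) = -8 + √(7 + j)
96*(-157 + z(-10)) = 96*(-157 + (-8 + √(7 - 10))) = 96*(-157 + (-8 + √(-3))) = 96*(-157 + (-8 + I*√3)) = 96*(-165 + I*√3) = -15840 + 96*I*√3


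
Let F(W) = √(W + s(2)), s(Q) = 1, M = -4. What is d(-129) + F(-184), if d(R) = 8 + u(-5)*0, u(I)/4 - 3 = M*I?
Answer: 8 + I*√183 ≈ 8.0 + 13.528*I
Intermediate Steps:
F(W) = √(1 + W) (F(W) = √(W + 1) = √(1 + W))
u(I) = 12 - 16*I (u(I) = 12 + 4*(-4*I) = 12 - 16*I)
d(R) = 8 (d(R) = 8 + (12 - 16*(-5))*0 = 8 + (12 + 80)*0 = 8 + 92*0 = 8 + 0 = 8)
d(-129) + F(-184) = 8 + √(1 - 184) = 8 + √(-183) = 8 + I*√183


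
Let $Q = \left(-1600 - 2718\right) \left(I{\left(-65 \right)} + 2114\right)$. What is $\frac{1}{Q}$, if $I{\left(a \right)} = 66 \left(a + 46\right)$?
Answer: $- \frac{1}{3713480} \approx -2.6929 \cdot 10^{-7}$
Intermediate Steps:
$I{\left(a \right)} = 3036 + 66 a$ ($I{\left(a \right)} = 66 \left(46 + a\right) = 3036 + 66 a$)
$Q = -3713480$ ($Q = \left(-1600 - 2718\right) \left(\left(3036 + 66 \left(-65\right)\right) + 2114\right) = - 4318 \left(\left(3036 - 4290\right) + 2114\right) = - 4318 \left(-1254 + 2114\right) = \left(-4318\right) 860 = -3713480$)
$\frac{1}{Q} = \frac{1}{-3713480} = - \frac{1}{3713480}$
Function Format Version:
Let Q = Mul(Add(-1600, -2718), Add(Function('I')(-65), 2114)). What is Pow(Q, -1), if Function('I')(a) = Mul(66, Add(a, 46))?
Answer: Rational(-1, 3713480) ≈ -2.6929e-7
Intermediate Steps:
Function('I')(a) = Add(3036, Mul(66, a)) (Function('I')(a) = Mul(66, Add(46, a)) = Add(3036, Mul(66, a)))
Q = -3713480 (Q = Mul(Add(-1600, -2718), Add(Add(3036, Mul(66, -65)), 2114)) = Mul(-4318, Add(Add(3036, -4290), 2114)) = Mul(-4318, Add(-1254, 2114)) = Mul(-4318, 860) = -3713480)
Pow(Q, -1) = Pow(-3713480, -1) = Rational(-1, 3713480)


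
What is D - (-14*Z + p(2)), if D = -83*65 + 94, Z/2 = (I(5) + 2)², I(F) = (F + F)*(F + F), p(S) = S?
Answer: 286009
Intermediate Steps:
I(F) = 4*F² (I(F) = (2*F)*(2*F) = 4*F²)
Z = 20808 (Z = 2*(4*5² + 2)² = 2*(4*25 + 2)² = 2*(100 + 2)² = 2*102² = 2*10404 = 20808)
D = -5301 (D = -5395 + 94 = -5301)
D - (-14*Z + p(2)) = -5301 - (-14*20808 + 2) = -5301 - (-291312 + 2) = -5301 - 1*(-291310) = -5301 + 291310 = 286009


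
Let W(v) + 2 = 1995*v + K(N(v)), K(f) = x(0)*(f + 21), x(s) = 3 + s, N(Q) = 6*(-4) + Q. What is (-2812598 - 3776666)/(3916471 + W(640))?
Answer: -1647316/1298795 ≈ -1.2683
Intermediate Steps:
N(Q) = -24 + Q
K(f) = 63 + 3*f (K(f) = (3 + 0)*(f + 21) = 3*(21 + f) = 63 + 3*f)
W(v) = -11 + 1998*v (W(v) = -2 + (1995*v + (63 + 3*(-24 + v))) = -2 + (1995*v + (63 + (-72 + 3*v))) = -2 + (1995*v + (-9 + 3*v)) = -2 + (-9 + 1998*v) = -11 + 1998*v)
(-2812598 - 3776666)/(3916471 + W(640)) = (-2812598 - 3776666)/(3916471 + (-11 + 1998*640)) = -6589264/(3916471 + (-11 + 1278720)) = -6589264/(3916471 + 1278709) = -6589264/5195180 = -6589264*1/5195180 = -1647316/1298795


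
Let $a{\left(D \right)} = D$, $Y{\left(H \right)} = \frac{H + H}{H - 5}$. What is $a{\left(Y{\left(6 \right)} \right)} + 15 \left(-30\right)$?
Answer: $-438$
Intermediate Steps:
$Y{\left(H \right)} = \frac{2 H}{-5 + H}$
$a{\left(Y{\left(6 \right)} \right)} + 15 \left(-30\right) = 2 \cdot 6 \frac{1}{-5 + 6} + 15 \left(-30\right) = 2 \cdot 6 \cdot 1^{-1} - 450 = 2 \cdot 6 \cdot 1 - 450 = 12 - 450 = -438$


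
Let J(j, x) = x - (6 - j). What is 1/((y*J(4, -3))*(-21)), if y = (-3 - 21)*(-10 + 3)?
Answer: 1/17640 ≈ 5.6689e-5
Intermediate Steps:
y = 168 (y = -24*(-7) = 168)
J(j, x) = -6 + j + x (J(j, x) = x + (-6 + j) = -6 + j + x)
1/((y*J(4, -3))*(-21)) = 1/((168*(-6 + 4 - 3))*(-21)) = 1/((168*(-5))*(-21)) = 1/(-840*(-21)) = 1/17640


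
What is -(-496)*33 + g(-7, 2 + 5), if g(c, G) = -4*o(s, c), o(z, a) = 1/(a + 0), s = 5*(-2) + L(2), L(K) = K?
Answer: 114580/7 ≈ 16369.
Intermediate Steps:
s = -8 (s = 5*(-2) + 2 = -10 + 2 = -8)
o(z, a) = 1/a
g(c, G) = -4/c
-(-496)*33 + g(-7, 2 + 5) = -(-496)*33 - 4/(-7) = -124*(-132) - 4*(-⅐) = 16368 + 4/7 = 114580/7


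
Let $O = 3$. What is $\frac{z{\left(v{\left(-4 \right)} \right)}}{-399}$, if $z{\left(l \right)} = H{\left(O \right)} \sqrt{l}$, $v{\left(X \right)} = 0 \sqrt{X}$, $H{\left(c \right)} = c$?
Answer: $0$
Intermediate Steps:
$v{\left(X \right)} = 0$
$z{\left(l \right)} = 3 \sqrt{l}$
$\frac{z{\left(v{\left(-4 \right)} \right)}}{-399} = \frac{3 \sqrt{0}}{-399} = 3 \cdot 0 \left(- \frac{1}{399}\right) = 0 \left(- \frac{1}{399}\right) = 0$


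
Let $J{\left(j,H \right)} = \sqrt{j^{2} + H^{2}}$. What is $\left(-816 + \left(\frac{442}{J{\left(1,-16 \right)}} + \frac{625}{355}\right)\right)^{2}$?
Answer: $\frac{859907542221}{1295537} - \frac{51104924 \sqrt{257}}{18247} \approx 6.1885 \cdot 10^{5}$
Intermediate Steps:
$J{\left(j,H \right)} = \sqrt{H^{2} + j^{2}}$
$\left(-816 + \left(\frac{442}{J{\left(1,-16 \right)}} + \frac{625}{355}\right)\right)^{2} = \left(-816 + \left(\frac{442}{\sqrt{\left(-16\right)^{2} + 1^{2}}} + \frac{625}{355}\right)\right)^{2} = \left(-816 + \left(\frac{442}{\sqrt{256 + 1}} + 625 \cdot \frac{1}{355}\right)\right)^{2} = \left(-816 + \left(\frac{442}{\sqrt{257}} + \frac{125}{71}\right)\right)^{2} = \left(-816 + \left(442 \frac{\sqrt{257}}{257} + \frac{125}{71}\right)\right)^{2} = \left(-816 + \left(\frac{442 \sqrt{257}}{257} + \frac{125}{71}\right)\right)^{2} = \left(-816 + \left(\frac{125}{71} + \frac{442 \sqrt{257}}{257}\right)\right)^{2} = \left(- \frac{57811}{71} + \frac{442 \sqrt{257}}{257}\right)^{2}$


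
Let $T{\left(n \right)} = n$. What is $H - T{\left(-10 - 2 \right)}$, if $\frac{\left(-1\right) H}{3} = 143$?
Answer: $-417$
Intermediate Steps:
$H = -429$ ($H = \left(-3\right) 143 = -429$)
$H - T{\left(-10 - 2 \right)} = -429 - \left(-10 - 2\right) = -429 - -12 = -429 + 12 = -417$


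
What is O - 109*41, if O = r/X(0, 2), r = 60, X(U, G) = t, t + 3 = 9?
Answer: -4459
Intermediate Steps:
t = 6 (t = -3 + 9 = 6)
X(U, G) = 6
O = 10 (O = 60/6 = 60*(1/6) = 10)
O - 109*41 = 10 - 109*41 = 10 - 4469 = -4459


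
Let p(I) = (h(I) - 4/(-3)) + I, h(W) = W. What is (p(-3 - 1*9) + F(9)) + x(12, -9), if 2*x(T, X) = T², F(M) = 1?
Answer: 151/3 ≈ 50.333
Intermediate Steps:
p(I) = 4/3 + 2*I (p(I) = (I - 4/(-3)) + I = (I - 4*(-⅓)) + I = (I + 4/3) + I = (4/3 + I) + I = 4/3 + 2*I)
x(T, X) = T²/2
(p(-3 - 1*9) + F(9)) + x(12, -9) = ((4/3 + 2*(-3 - 1*9)) + 1) + (½)*12² = ((4/3 + 2*(-3 - 9)) + 1) + (½)*144 = ((4/3 + 2*(-12)) + 1) + 72 = ((4/3 - 24) + 1) + 72 = (-68/3 + 1) + 72 = -65/3 + 72 = 151/3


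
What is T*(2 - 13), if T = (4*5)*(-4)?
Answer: 880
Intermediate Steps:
T = -80 (T = 20*(-4) = -80)
T*(2 - 13) = -80*(2 - 13) = -80*(-11) = 880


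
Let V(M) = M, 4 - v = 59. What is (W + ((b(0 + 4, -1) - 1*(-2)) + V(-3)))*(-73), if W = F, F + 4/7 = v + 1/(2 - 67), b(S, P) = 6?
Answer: 1680241/455 ≈ 3692.8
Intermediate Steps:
v = -55 (v = 4 - 1*59 = 4 - 59 = -55)
F = -25292/455 (F = -4/7 + (-55 + 1/(2 - 67)) = -4/7 + (-55 + 1/(-65)) = -4/7 + (-55 - 1/65) = -4/7 - 3576/65 = -25292/455 ≈ -55.587)
W = -25292/455 ≈ -55.587
(W + ((b(0 + 4, -1) - 1*(-2)) + V(-3)))*(-73) = (-25292/455 + ((6 - 1*(-2)) - 3))*(-73) = (-25292/455 + ((6 + 2) - 3))*(-73) = (-25292/455 + (8 - 3))*(-73) = (-25292/455 + 5)*(-73) = -23017/455*(-73) = 1680241/455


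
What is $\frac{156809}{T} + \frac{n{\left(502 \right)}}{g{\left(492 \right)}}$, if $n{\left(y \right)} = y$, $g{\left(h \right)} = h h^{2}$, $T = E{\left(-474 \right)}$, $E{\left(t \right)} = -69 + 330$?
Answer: $\frac{1037513583823}{1726884576} \approx 600.8$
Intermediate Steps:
$E{\left(t \right)} = 261$
$T = 261$
$g{\left(h \right)} = h^{3}$
$\frac{156809}{T} + \frac{n{\left(502 \right)}}{g{\left(492 \right)}} = \frac{156809}{261} + \frac{502}{492^{3}} = 156809 \cdot \frac{1}{261} + \frac{502}{119095488} = \frac{156809}{261} + 502 \cdot \frac{1}{119095488} = \frac{156809}{261} + \frac{251}{59547744} = \frac{1037513583823}{1726884576}$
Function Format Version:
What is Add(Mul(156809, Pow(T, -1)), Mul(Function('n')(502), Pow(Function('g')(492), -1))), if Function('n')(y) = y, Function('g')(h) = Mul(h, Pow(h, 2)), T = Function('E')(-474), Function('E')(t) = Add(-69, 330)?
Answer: Rational(1037513583823, 1726884576) ≈ 600.80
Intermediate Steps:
Function('E')(t) = 261
T = 261
Function('g')(h) = Pow(h, 3)
Add(Mul(156809, Pow(T, -1)), Mul(Function('n')(502), Pow(Function('g')(492), -1))) = Add(Mul(156809, Pow(261, -1)), Mul(502, Pow(Pow(492, 3), -1))) = Add(Mul(156809, Rational(1, 261)), Mul(502, Pow(119095488, -1))) = Add(Rational(156809, 261), Mul(502, Rational(1, 119095488))) = Add(Rational(156809, 261), Rational(251, 59547744)) = Rational(1037513583823, 1726884576)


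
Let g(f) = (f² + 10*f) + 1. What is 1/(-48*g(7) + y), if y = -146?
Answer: -1/5906 ≈ -0.00016932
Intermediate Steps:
g(f) = 1 + f² + 10*f
1/(-48*g(7) + y) = 1/(-48*(1 + 7² + 10*7) - 146) = 1/(-48*(1 + 49 + 70) - 146) = 1/(-48*120 - 146) = 1/(-5760 - 146) = 1/(-5906) = -1/5906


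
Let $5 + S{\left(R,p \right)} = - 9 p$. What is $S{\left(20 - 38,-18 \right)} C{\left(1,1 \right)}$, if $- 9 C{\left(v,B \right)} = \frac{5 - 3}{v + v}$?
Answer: $- \frac{157}{9} \approx -17.444$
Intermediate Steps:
$S{\left(R,p \right)} = -5 - 9 p$
$C{\left(v,B \right)} = - \frac{1}{9 v}$ ($C{\left(v,B \right)} = - \frac{\left(5 - 3\right) \frac{1}{v + v}}{9} = - \frac{2 \frac{1}{2 v}}{9} = - \frac{1}{9 v}$)
$S{\left(20 - 38,-18 \right)} C{\left(1,1 \right)} = \left(-5 - -162\right) \left(- \frac{1}{9 \cdot 1}\right) = \left(-5 + 162\right) \left(\left(- \frac{1}{9}\right) 1\right) = 157 \left(- \frac{1}{9}\right) = - \frac{157}{9}$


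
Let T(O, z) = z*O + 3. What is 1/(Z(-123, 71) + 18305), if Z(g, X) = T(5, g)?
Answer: 1/17693 ≈ 5.6520e-5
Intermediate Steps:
T(O, z) = 3 + O*z (T(O, z) = O*z + 3 = 3 + O*z)
Z(g, X) = 3 + 5*g
1/(Z(-123, 71) + 18305) = 1/((3 + 5*(-123)) + 18305) = 1/((3 - 615) + 18305) = 1/(-612 + 18305) = 1/17693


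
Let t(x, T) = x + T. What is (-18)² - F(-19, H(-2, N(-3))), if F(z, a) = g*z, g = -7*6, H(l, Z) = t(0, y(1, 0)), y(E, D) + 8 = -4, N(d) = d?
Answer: -474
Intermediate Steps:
y(E, D) = -12 (y(E, D) = -8 - 4 = -12)
t(x, T) = T + x
H(l, Z) = -12 (H(l, Z) = -12 + 0 = -12)
g = -42
F(z, a) = -42*z
(-18)² - F(-19, H(-2, N(-3))) = (-18)² - (-42)*(-19) = 324 - 1*798 = 324 - 798 = -474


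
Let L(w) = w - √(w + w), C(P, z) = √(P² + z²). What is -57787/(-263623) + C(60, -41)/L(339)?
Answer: 57787/263623 + √5281/337 + √3580518/114243 ≈ 0.45141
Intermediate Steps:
L(w) = w - √2*√w (L(w) = w - √(2*w) = w - √2*√w)
-57787/(-263623) + C(60, -41)/L(339) = -57787/(-263623) + √(60² + (-41)²)/(339 - √2*√339) = -57787*(-1/263623) + √(3600 + 1681)/(339 - √678) = 57787/263623 + √5281/(339 - √678)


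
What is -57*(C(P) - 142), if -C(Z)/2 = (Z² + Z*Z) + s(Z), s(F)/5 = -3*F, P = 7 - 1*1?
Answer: 6042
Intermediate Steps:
P = 6 (P = 7 - 1 = 6)
s(F) = -15*F (s(F) = 5*(-3*F) = -15*F)
C(Z) = -4*Z² + 30*Z (C(Z) = -2*((Z² + Z*Z) - 15*Z) = -2*((Z² + Z²) - 15*Z) = -2*(2*Z² - 15*Z) = -2*(-15*Z + 2*Z²) = -4*Z² + 30*Z)
-57*(C(P) - 142) = -57*(2*6*(15 - 2*6) - 142) = -57*(2*6*(15 - 12) - 142) = -57*(2*6*3 - 142) = -57*(36 - 142) = -57*(-106) = 6042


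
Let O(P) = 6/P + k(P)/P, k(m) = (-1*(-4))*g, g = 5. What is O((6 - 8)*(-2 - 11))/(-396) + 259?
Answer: 102563/396 ≈ 259.00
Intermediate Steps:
k(m) = 20 (k(m) = -1*(-4)*5 = 4*5 = 20)
O(P) = 26/P (O(P) = 6/P + 20/P = 26/P)
O((6 - 8)*(-2 - 11))/(-396) + 259 = (26/(((6 - 8)*(-2 - 11))))/(-396) + 259 = (26/((-2*(-13))))*(-1/396) + 259 = (26/26)*(-1/396) + 259 = (26*(1/26))*(-1/396) + 259 = 1*(-1/396) + 259 = -1/396 + 259 = 102563/396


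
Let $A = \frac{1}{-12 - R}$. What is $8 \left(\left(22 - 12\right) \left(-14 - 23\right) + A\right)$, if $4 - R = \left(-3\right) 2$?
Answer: $- \frac{32564}{11} \approx -2960.4$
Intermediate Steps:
$R = 10$ ($R = 4 - \left(-3\right) 2 = 4 - -6 = 4 + 6 = 10$)
$A = - \frac{1}{22}$ ($A = \frac{1}{-12 - 10} = \frac{1}{-22} = - \frac{1}{22} \approx -0.045455$)
$8 \left(\left(22 - 12\right) \left(-14 - 23\right) + A\right) = 8 \left(\left(22 - 12\right) \left(-14 - 23\right) - \frac{1}{22}\right) = 8 \left(10 \left(-37\right) - \frac{1}{22}\right) = 8 \left(-370 - \frac{1}{22}\right) = 8 \left(- \frac{8141}{22}\right) = - \frac{32564}{11}$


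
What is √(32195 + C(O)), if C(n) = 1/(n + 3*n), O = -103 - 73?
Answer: √249318069/88 ≈ 179.43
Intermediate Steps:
O = -176
C(n) = 1/(4*n)
√(32195 + C(O)) = √(32195 + (¼)/(-176)) = √(32195 + (¼)*(-1/176)) = √(32195 - 1/704) = √(22665279/704) = √249318069/88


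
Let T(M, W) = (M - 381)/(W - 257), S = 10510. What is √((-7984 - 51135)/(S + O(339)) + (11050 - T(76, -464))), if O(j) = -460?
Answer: √23194073451122742/1449210 ≈ 105.09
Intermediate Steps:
T(M, W) = (-381 + M)/(-257 + W)
√((-7984 - 51135)/(S + O(339)) + (11050 - T(76, -464))) = √((-7984 - 51135)/(10510 - 460) + (11050 - (-381 + 76)/(-257 - 464))) = √(-59119/10050 + (11050 - (-305)/(-721))) = √(-59119*1/10050 + (11050 - (-1)*(-305)/721)) = √(-59119/10050 + (11050 - 1*305/721)) = √(-59119/10050 + (11050 - 305/721)) = √(-59119/10050 + 7966745/721) = √(80023162451/7246050) = √23194073451122742/1449210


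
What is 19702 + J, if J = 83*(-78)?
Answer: 13228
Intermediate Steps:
J = -6474
19702 + J = 19702 - 6474 = 13228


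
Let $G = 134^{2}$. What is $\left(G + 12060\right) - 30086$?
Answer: $-70$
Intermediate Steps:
$G = 17956$
$\left(G + 12060\right) - 30086 = \left(17956 + 12060\right) - 30086 = 30016 - 30086 = -70$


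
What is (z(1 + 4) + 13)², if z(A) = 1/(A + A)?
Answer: 17161/100 ≈ 171.61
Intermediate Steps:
z(A) = 1/(2*A)
(z(1 + 4) + 13)² = (1/(2*(1 + 4)) + 13)² = ((½)/5 + 13)² = ((½)*(⅕) + 13)² = (⅒ + 13)² = (131/10)² = 17161/100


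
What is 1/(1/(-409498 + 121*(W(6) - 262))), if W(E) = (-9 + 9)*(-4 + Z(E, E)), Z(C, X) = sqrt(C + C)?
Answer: -441200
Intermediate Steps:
Z(C, X) = sqrt(2)*sqrt(C) (Z(C, X) = sqrt(2*C) = sqrt(2)*sqrt(C))
W(E) = 0 (W(E) = (-9 + 9)*(-4 + sqrt(2)*sqrt(E)) = 0*(-4 + sqrt(2)*sqrt(E)) = 0)
1/(1/(-409498 + 121*(W(6) - 262))) = 1/(1/(-409498 + 121*(0 - 262))) = 1/(1/(-409498 + 121*(-262))) = 1/(1/(-409498 - 31702)) = 1/(1/(-441200)) = 1/(-1/441200) = -441200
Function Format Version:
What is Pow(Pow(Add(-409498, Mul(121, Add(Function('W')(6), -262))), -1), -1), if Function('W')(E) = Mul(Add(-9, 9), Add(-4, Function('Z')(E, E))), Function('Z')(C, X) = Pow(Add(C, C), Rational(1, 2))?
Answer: -441200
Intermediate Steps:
Function('Z')(C, X) = Mul(Pow(2, Rational(1, 2)), Pow(C, Rational(1, 2))) (Function('Z')(C, X) = Pow(Mul(2, C), Rational(1, 2)) = Mul(Pow(2, Rational(1, 2)), Pow(C, Rational(1, 2))))
Function('W')(E) = 0 (Function('W')(E) = Mul(Add(-9, 9), Add(-4, Mul(Pow(2, Rational(1, 2)), Pow(E, Rational(1, 2))))) = Mul(0, Add(-4, Mul(Pow(2, Rational(1, 2)), Pow(E, Rational(1, 2))))) = 0)
Pow(Pow(Add(-409498, Mul(121, Add(Function('W')(6), -262))), -1), -1) = Pow(Pow(Add(-409498, Mul(121, Add(0, -262))), -1), -1) = Pow(Pow(Add(-409498, Mul(121, -262)), -1), -1) = Pow(Pow(Add(-409498, -31702), -1), -1) = Pow(Pow(-441200, -1), -1) = Pow(Rational(-1, 441200), -1) = -441200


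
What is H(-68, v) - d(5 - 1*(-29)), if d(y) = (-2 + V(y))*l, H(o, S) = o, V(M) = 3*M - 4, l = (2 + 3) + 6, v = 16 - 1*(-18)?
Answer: -1124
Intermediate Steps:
v = 34 (v = 16 + 18 = 34)
l = 11 (l = 5 + 6 = 11)
V(M) = -4 + 3*M
d(y) = -66 + 33*y (d(y) = (-2 + (-4 + 3*y))*11 = (-6 + 3*y)*11 = -66 + 33*y)
H(-68, v) - d(5 - 1*(-29)) = -68 - (-66 + 33*(5 - 1*(-29))) = -68 - (-66 + 33*(5 + 29)) = -68 - (-66 + 33*34) = -68 - (-66 + 1122) = -68 - 1*1056 = -68 - 1056 = -1124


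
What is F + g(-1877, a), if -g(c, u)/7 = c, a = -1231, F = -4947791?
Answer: -4934652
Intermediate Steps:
g(c, u) = -7*c
F + g(-1877, a) = -4947791 - 7*(-1877) = -4947791 + 13139 = -4934652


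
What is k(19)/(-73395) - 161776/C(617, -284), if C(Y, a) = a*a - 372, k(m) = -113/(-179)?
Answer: -531343609043/263686877055 ≈ -2.0151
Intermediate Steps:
k(m) = 113/179 (k(m) = -113*(-1/179) = 113/179)
C(Y, a) = -372 + a² (C(Y, a) = a² - 372 = -372 + a²)
k(19)/(-73395) - 161776/C(617, -284) = (113/179)/(-73395) - 161776/(-372 + (-284)²) = (113/179)*(-1/73395) - 161776/(-372 + 80656) = -113/13137705 - 161776/80284 = -113/13137705 - 161776*1/80284 = -113/13137705 - 40444/20071 = -531343609043/263686877055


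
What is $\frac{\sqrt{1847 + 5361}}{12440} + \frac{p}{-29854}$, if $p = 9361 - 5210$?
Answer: $- \frac{4151}{29854} + \frac{\sqrt{1802}}{6220} \approx -0.13222$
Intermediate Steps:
$p = 4151$
$\frac{\sqrt{1847 + 5361}}{12440} + \frac{p}{-29854} = \frac{\sqrt{1847 + 5361}}{12440} + \frac{4151}{-29854} = \sqrt{7208} \cdot \frac{1}{12440} + 4151 \left(- \frac{1}{29854}\right) = 2 \sqrt{1802} \cdot \frac{1}{12440} - \frac{4151}{29854} = \frac{\sqrt{1802}}{6220} - \frac{4151}{29854} = - \frac{4151}{29854} + \frac{\sqrt{1802}}{6220}$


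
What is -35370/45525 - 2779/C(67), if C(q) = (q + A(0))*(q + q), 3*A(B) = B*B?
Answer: -29604389/27248230 ≈ -1.0865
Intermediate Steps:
A(B) = B²/3 (A(B) = (B*B)/3 = B²/3)
C(q) = 2*q² (C(q) = (q + (⅓)*0²)*(q + q) = (q + (⅓)*0)*(2*q) = (q + 0)*(2*q) = q*(2*q) = 2*q²)
-35370/45525 - 2779/C(67) = -35370/45525 - 2779/(2*67²) = -35370*1/45525 - 2779/(2*4489) = -2358/3035 - 2779/8978 = -29604389/27248230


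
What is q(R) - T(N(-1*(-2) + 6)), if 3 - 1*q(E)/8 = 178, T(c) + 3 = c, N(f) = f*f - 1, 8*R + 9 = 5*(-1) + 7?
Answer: -1460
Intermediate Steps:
R = -7/8 (R = -9/8 + (5*(-1) + 7)/8 = -9/8 + (-5 + 7)/8 = -9/8 + (1/8)*2 = -9/8 + 1/4 = -7/8 ≈ -0.87500)
N(f) = -1 + f**2 (N(f) = f**2 - 1 = -1 + f**2)
T(c) = -3 + c
q(E) = -1400 (q(E) = 24 - 8*178 = 24 - 1424 = -1400)
q(R) - T(N(-1*(-2) + 6)) = -1400 - (-3 + (-1 + (-1*(-2) + 6)**2)) = -1400 - (-3 + (-1 + (2 + 6)**2)) = -1400 - (-3 + (-1 + 8**2)) = -1400 - (-3 + (-1 + 64)) = -1400 - (-3 + 63) = -1400 - 1*60 = -1400 - 60 = -1460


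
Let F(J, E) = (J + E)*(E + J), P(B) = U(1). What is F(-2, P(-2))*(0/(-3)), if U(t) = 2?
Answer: 0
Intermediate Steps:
P(B) = 2
F(J, E) = (E + J)² (F(J, E) = (E + J)*(E + J) = (E + J)²)
F(-2, P(-2))*(0/(-3)) = (2 - 2)²*(0/(-3)) = 0²*(0*(-⅓)) = 0*0 = 0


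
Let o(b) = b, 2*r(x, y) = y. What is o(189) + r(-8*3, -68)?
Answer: 155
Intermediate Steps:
r(x, y) = y/2
o(189) + r(-8*3, -68) = 189 + (½)*(-68) = 189 - 34 = 155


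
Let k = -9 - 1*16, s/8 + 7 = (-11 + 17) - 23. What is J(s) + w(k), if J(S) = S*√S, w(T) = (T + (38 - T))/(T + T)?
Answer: -19/25 - 1536*I*√3 ≈ -0.76 - 2660.4*I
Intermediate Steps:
s = -192 (s = -56 + 8*((-11 + 17) - 23) = -56 + 8*(6 - 23) = -56 + 8*(-17) = -56 - 136 = -192)
k = -25 (k = -9 - 16 = -25)
w(T) = 19/T (w(T) = 38/((2*T)) = 38*(1/(2*T)) = 19/T)
J(S) = S^(3/2)
J(s) + w(k) = (-192)^(3/2) + 19/(-25) = -1536*I*√3 + 19*(-1/25) = -1536*I*√3 - 19/25 = -19/25 - 1536*I*√3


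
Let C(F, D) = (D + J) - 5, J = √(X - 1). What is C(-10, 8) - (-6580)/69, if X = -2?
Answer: 6787/69 + I*√3 ≈ 98.362 + 1.732*I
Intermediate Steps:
J = I*√3 (J = √(-2 - 1) = √(-3) = I*√3 ≈ 1.732*I)
C(F, D) = -5 + D + I*√3 (C(F, D) = (D + I*√3) - 5 = -5 + D + I*√3)
C(-10, 8) - (-6580)/69 = (-5 + 8 + I*√3) - (-6580)/69 = (3 + I*√3) - (-6580)/69 = (3 + I*√3) - 94*(-70/69) = (3 + I*√3) + 6580/69 = 6787/69 + I*√3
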